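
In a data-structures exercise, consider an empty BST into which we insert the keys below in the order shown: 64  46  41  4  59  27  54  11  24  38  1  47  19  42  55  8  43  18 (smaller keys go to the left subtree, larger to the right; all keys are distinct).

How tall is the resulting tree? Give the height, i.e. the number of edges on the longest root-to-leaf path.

8

64: root
46: left child of 64 (depth 1)
41: left child of 46 (depth 2)
4: left child of 41 (depth 3)
59: right child of 46 (depth 2)
27: right child of 4 (depth 4)
54: left child of 59 (depth 3)
11: left child of 27 (depth 5)
24: right child of 11 (depth 6)
38: right child of 27 (depth 5)
1: left child of 4 (depth 4)
47: left child of 54 (depth 4)
19: left child of 24 (depth 7)
42: right child of 41 (depth 3)
55: right child of 54 (depth 4)
8: left child of 11 (depth 6)
43: right child of 42 (depth 4)
18: left child of 19 (depth 8)

The deepest node is 18 at depth 8.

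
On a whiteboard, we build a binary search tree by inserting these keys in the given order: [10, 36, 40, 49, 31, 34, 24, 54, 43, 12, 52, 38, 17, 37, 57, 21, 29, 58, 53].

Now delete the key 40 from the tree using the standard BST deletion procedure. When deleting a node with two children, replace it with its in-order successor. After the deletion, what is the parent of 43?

Insert 10: tree is empty, so 10 becomes the root.
Insert 36: 36 > 10 → go right. Place as right child of 10.
Insert 40: 40 > 10 → go right; 40 > 36 → go right. Place as right child of 36.
Insert 49: 49 > 10 → go right; 49 > 36 → go right; 49 > 40 → go right. Place as right child of 40.
Insert 31: 31 > 10 → go right; 31 < 36 → go left. Place as left child of 36.
Insert 34: 34 > 10 → go right; 34 < 36 → go left; 34 > 31 → go right. Place as right child of 31.
Insert 24: 24 > 10 → go right; 24 < 36 → go left; 24 < 31 → go left. Place as left child of 31.
Insert 54: 54 > 10 → go right; 54 > 36 → go right; 54 > 40 → go right; 54 > 49 → go right. Place as right child of 49.
Insert 43: 43 > 10 → go right; 43 > 36 → go right; 43 > 40 → go right; 43 < 49 → go left. Place as left child of 49.
Insert 12: 12 > 10 → go right; 12 < 36 → go left; 12 < 31 → go left; 12 < 24 → go left. Place as left child of 24.
Insert 52: 52 > 10 → go right; 52 > 36 → go right; 52 > 40 → go right; 52 > 49 → go right; 52 < 54 → go left. Place as left child of 54.
Insert 38: 38 > 10 → go right; 38 > 36 → go right; 38 < 40 → go left. Place as left child of 40.
Insert 17: 17 > 10 → go right; 17 < 36 → go left; 17 < 31 → go left; 17 < 24 → go left; 17 > 12 → go right. Place as right child of 12.
Insert 37: 37 > 10 → go right; 37 > 36 → go right; 37 < 40 → go left; 37 < 38 → go left. Place as left child of 38.
Insert 57: 57 > 10 → go right; 57 > 36 → go right; 57 > 40 → go right; 57 > 49 → go right; 57 > 54 → go right. Place as right child of 54.
Insert 21: 21 > 10 → go right; 21 < 36 → go left; 21 < 31 → go left; 21 < 24 → go left; 21 > 12 → go right; 21 > 17 → go right. Place as right child of 17.
Insert 29: 29 > 10 → go right; 29 < 36 → go left; 29 < 31 → go left; 29 > 24 → go right. Place as right child of 24.
Insert 58: 58 > 10 → go right; 58 > 36 → go right; 58 > 40 → go right; 58 > 49 → go right; 58 > 54 → go right; 58 > 57 → go right. Place as right child of 57.
Insert 53: 53 > 10 → go right; 53 > 36 → go right; 53 > 40 → go right; 53 > 49 → go right; 53 < 54 → go left; 53 > 52 → go right. Place as right child of 52.

Delete 40 (two children — replace with in-order successor).
After deletion, 43's parent is 36.

36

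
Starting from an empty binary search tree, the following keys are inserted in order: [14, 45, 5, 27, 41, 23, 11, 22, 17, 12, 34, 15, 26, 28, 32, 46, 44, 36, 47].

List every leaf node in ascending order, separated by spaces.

14: root
45: right child of 14 (depth 1)
5: left child of 14 (depth 1)
27: left child of 45 (depth 2)
41: right child of 27 (depth 3)
23: left child of 27 (depth 3)
11: right child of 5 (depth 2)
22: left child of 23 (depth 4)
17: left child of 22 (depth 5)
12: right child of 11 (depth 3)
34: left child of 41 (depth 4)
15: left child of 17 (depth 6)
26: right child of 23 (depth 4)
28: left child of 34 (depth 5)
32: right child of 28 (depth 6)
46: right child of 45 (depth 2)
44: right child of 41 (depth 4)
36: right child of 34 (depth 5)
47: right child of 46 (depth 3)

12 15 26 32 36 44 47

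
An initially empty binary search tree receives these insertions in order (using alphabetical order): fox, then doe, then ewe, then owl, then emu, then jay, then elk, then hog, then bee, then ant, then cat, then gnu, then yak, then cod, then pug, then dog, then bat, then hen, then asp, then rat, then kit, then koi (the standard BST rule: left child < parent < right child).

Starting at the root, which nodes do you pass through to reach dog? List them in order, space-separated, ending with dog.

Insert fox: tree is empty, so fox becomes the root.
Insert doe: doe < fox → go left. Place as left child of fox.
Insert ewe: ewe < fox → go left; ewe > doe → go right. Place as right child of doe.
Insert owl: owl > fox → go right. Place as right child of fox.
Insert emu: emu < fox → go left; emu > doe → go right; emu < ewe → go left. Place as left child of ewe.
Insert jay: jay > fox → go right; jay < owl → go left. Place as left child of owl.
Insert elk: elk < fox → go left; elk > doe → go right; elk < ewe → go left; elk < emu → go left. Place as left child of emu.
Insert hog: hog > fox → go right; hog < owl → go left; hog < jay → go left. Place as left child of jay.
Insert bee: bee < fox → go left; bee < doe → go left. Place as left child of doe.
Insert ant: ant < fox → go left; ant < doe → go left; ant < bee → go left. Place as left child of bee.
Insert cat: cat < fox → go left; cat < doe → go left; cat > bee → go right. Place as right child of bee.
Insert gnu: gnu > fox → go right; gnu < owl → go left; gnu < jay → go left; gnu < hog → go left. Place as left child of hog.
Insert yak: yak > fox → go right; yak > owl → go right. Place as right child of owl.
Insert cod: cod < fox → go left; cod < doe → go left; cod > bee → go right; cod > cat → go right. Place as right child of cat.
Insert pug: pug > fox → go right; pug > owl → go right; pug < yak → go left. Place as left child of yak.
Insert dog: dog < fox → go left; dog > doe → go right; dog < ewe → go left; dog < emu → go left; dog < elk → go left. Place as left child of elk.
Insert bat: bat < fox → go left; bat < doe → go left; bat < bee → go left; bat > ant → go right. Place as right child of ant.
Insert hen: hen > fox → go right; hen < owl → go left; hen < jay → go left; hen < hog → go left; hen > gnu → go right. Place as right child of gnu.
Insert asp: asp < fox → go left; asp < doe → go left; asp < bee → go left; asp > ant → go right; asp < bat → go left. Place as left child of bat.
Insert rat: rat > fox → go right; rat > owl → go right; rat < yak → go left; rat > pug → go right. Place as right child of pug.
Insert kit: kit > fox → go right; kit < owl → go left; kit > jay → go right. Place as right child of jay.
Insert koi: koi > fox → go right; koi < owl → go left; koi > jay → go right; koi > kit → go right. Place as right child of kit.

fox doe ewe emu elk dog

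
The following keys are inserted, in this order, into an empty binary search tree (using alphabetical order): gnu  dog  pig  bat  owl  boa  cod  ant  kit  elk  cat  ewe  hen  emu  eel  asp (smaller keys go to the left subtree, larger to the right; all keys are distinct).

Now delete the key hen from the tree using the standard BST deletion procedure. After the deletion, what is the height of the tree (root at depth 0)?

gnu: root
dog: left child of gnu (depth 1)
pig: right child of gnu (depth 1)
bat: left child of dog (depth 2)
owl: left child of pig (depth 2)
boa: right child of bat (depth 3)
cod: right child of boa (depth 4)
ant: left child of bat (depth 3)
kit: left child of owl (depth 3)
elk: right child of dog (depth 2)
cat: left child of cod (depth 5)
ewe: right child of elk (depth 3)
hen: left child of kit (depth 4)
emu: left child of ewe (depth 4)
eel: left child of elk (depth 3)
asp: right child of ant (depth 4)

Delete hen (at most one child — splice it out).
After deletion, deepest node is cat at depth 5.

5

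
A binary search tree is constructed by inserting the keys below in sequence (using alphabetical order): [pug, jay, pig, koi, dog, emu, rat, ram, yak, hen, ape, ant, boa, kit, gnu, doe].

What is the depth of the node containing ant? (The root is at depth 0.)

pug: root
jay: left child of pug (depth 1)
pig: right child of jay (depth 2)
koi: left child of pig (depth 3)
dog: left child of jay (depth 2)
emu: right child of dog (depth 3)
rat: right child of pug (depth 1)
ram: left child of rat (depth 2)
yak: right child of rat (depth 2)
hen: right child of emu (depth 4)
ape: left child of dog (depth 3)
ant: left child of ape (depth 4)
boa: right child of ape (depth 4)
kit: left child of koi (depth 4)
gnu: left child of hen (depth 5)
doe: right child of boa (depth 5)

Path to ant: pug → jay → dog → ape → ant, which is 4 edges.

4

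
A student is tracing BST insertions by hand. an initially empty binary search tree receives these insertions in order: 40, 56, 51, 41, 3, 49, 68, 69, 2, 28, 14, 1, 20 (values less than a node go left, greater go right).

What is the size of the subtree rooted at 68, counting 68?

2

Resulting structure (node: left, right):
  40: L=3, R=56
  56: L=51, R=68
  51: L=41, R=–
  41: L=–, R=49
  3: L=2, R=28
  49: L=–, R=–
  68: L=–, R=69
  69: L=–, R=–
  2: L=1, R=–
  28: L=14, R=–
  14: L=–, R=20
  1: L=–, R=–
  20: L=–, R=–

Subtree rooted at 68 contains: 68, 69 — 2 nodes.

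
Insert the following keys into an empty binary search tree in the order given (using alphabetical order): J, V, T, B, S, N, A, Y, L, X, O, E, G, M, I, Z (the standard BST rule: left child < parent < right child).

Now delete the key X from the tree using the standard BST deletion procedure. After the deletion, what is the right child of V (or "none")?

Y

Resulting structure (node: left, right):
  J: L=B, R=V
  V: L=T, R=Y
  T: L=S, R=–
  B: L=A, R=E
  S: L=N, R=–
  N: L=L, R=O
  A: L=–, R=–
  Y: L=X, R=Z
  L: L=–, R=M
  X: L=–, R=–
  O: L=–, R=–
  E: L=–, R=G
  G: L=–, R=I
  M: L=–, R=–
  I: L=–, R=–
  Z: L=–, R=–

Delete X (at most one child — splice it out).
After deletion, V's right child: Y.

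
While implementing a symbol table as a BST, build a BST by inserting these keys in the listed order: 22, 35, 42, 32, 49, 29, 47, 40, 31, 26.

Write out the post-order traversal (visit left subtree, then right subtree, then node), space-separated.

26 31 29 32 40 47 49 42 35 22

Insert 22: tree is empty, so 22 becomes the root.
Insert 35: 35 > 22 → go right. Place as right child of 22.
Insert 42: 42 > 22 → go right; 42 > 35 → go right. Place as right child of 35.
Insert 32: 32 > 22 → go right; 32 < 35 → go left. Place as left child of 35.
Insert 49: 49 > 22 → go right; 49 > 35 → go right; 49 > 42 → go right. Place as right child of 42.
Insert 29: 29 > 22 → go right; 29 < 35 → go left; 29 < 32 → go left. Place as left child of 32.
Insert 47: 47 > 22 → go right; 47 > 35 → go right; 47 > 42 → go right; 47 < 49 → go left. Place as left child of 49.
Insert 40: 40 > 22 → go right; 40 > 35 → go right; 40 < 42 → go left. Place as left child of 42.
Insert 31: 31 > 22 → go right; 31 < 35 → go left; 31 < 32 → go left; 31 > 29 → go right. Place as right child of 29.
Insert 26: 26 > 22 → go right; 26 < 35 → go left; 26 < 32 → go left; 26 < 29 → go left. Place as left child of 29.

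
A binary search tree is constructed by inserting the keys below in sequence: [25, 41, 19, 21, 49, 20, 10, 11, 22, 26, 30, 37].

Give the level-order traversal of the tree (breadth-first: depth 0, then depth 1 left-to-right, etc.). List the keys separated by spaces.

25 19 41 10 21 26 49 11 20 22 30 37

Insert 25: tree is empty, so 25 becomes the root.
Insert 41: 41 > 25 → go right. Place as right child of 25.
Insert 19: 19 < 25 → go left. Place as left child of 25.
Insert 21: 21 < 25 → go left; 21 > 19 → go right. Place as right child of 19.
Insert 49: 49 > 25 → go right; 49 > 41 → go right. Place as right child of 41.
Insert 20: 20 < 25 → go left; 20 > 19 → go right; 20 < 21 → go left. Place as left child of 21.
Insert 10: 10 < 25 → go left; 10 < 19 → go left. Place as left child of 19.
Insert 11: 11 < 25 → go left; 11 < 19 → go left; 11 > 10 → go right. Place as right child of 10.
Insert 22: 22 < 25 → go left; 22 > 19 → go right; 22 > 21 → go right. Place as right child of 21.
Insert 26: 26 > 25 → go right; 26 < 41 → go left. Place as left child of 41.
Insert 30: 30 > 25 → go right; 30 < 41 → go left; 30 > 26 → go right. Place as right child of 26.
Insert 37: 37 > 25 → go right; 37 < 41 → go left; 37 > 26 → go right; 37 > 30 → go right. Place as right child of 30.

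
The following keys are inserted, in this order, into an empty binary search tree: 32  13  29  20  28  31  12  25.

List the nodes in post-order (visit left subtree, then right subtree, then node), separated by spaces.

12 25 28 20 31 29 13 32

Resulting structure (node: left, right):
  32: L=13, R=–
  13: L=12, R=29
  29: L=20, R=31
  20: L=–, R=28
  28: L=25, R=–
  31: L=–, R=–
  12: L=–, R=–
  25: L=–, R=–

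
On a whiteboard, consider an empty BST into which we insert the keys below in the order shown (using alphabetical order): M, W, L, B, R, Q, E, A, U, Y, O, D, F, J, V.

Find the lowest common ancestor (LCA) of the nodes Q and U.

Resulting structure (node: left, right):
  M: L=L, R=W
  W: L=R, R=Y
  L: L=B, R=–
  B: L=A, R=E
  R: L=Q, R=U
  Q: L=O, R=–
  E: L=D, R=F
  A: L=–, R=–
  U: L=–, R=V
  Y: L=–, R=–
  O: L=–, R=–
  D: L=–, R=–
  F: L=–, R=J
  J: L=–, R=–
  V: L=–, R=–

Path to Q: M → W → R → Q
Path to U: M → W → R → U
The paths share a prefix ending at R, then split left and right.

R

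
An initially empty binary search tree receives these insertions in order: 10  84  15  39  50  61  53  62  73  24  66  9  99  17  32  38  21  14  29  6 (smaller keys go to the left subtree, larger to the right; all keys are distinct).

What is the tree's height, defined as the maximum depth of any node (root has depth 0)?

Insert 10: tree is empty, so 10 becomes the root.
Insert 84: 84 > 10 → go right. Place as right child of 10.
Insert 15: 15 > 10 → go right; 15 < 84 → go left. Place as left child of 84.
Insert 39: 39 > 10 → go right; 39 < 84 → go left; 39 > 15 → go right. Place as right child of 15.
Insert 50: 50 > 10 → go right; 50 < 84 → go left; 50 > 15 → go right; 50 > 39 → go right. Place as right child of 39.
Insert 61: 61 > 10 → go right; 61 < 84 → go left; 61 > 15 → go right; 61 > 39 → go right; 61 > 50 → go right. Place as right child of 50.
Insert 53: 53 > 10 → go right; 53 < 84 → go left; 53 > 15 → go right; 53 > 39 → go right; 53 > 50 → go right; 53 < 61 → go left. Place as left child of 61.
Insert 62: 62 > 10 → go right; 62 < 84 → go left; 62 > 15 → go right; 62 > 39 → go right; 62 > 50 → go right; 62 > 61 → go right. Place as right child of 61.
Insert 73: 73 > 10 → go right; 73 < 84 → go left; 73 > 15 → go right; 73 > 39 → go right; 73 > 50 → go right; 73 > 61 → go right; 73 > 62 → go right. Place as right child of 62.
Insert 24: 24 > 10 → go right; 24 < 84 → go left; 24 > 15 → go right; 24 < 39 → go left. Place as left child of 39.
Insert 66: 66 > 10 → go right; 66 < 84 → go left; 66 > 15 → go right; 66 > 39 → go right; 66 > 50 → go right; 66 > 61 → go right; 66 > 62 → go right; 66 < 73 → go left. Place as left child of 73.
Insert 9: 9 < 10 → go left. Place as left child of 10.
Insert 99: 99 > 10 → go right; 99 > 84 → go right. Place as right child of 84.
Insert 17: 17 > 10 → go right; 17 < 84 → go left; 17 > 15 → go right; 17 < 39 → go left; 17 < 24 → go left. Place as left child of 24.
Insert 32: 32 > 10 → go right; 32 < 84 → go left; 32 > 15 → go right; 32 < 39 → go left; 32 > 24 → go right. Place as right child of 24.
Insert 38: 38 > 10 → go right; 38 < 84 → go left; 38 > 15 → go right; 38 < 39 → go left; 38 > 24 → go right; 38 > 32 → go right. Place as right child of 32.
Insert 21: 21 > 10 → go right; 21 < 84 → go left; 21 > 15 → go right; 21 < 39 → go left; 21 < 24 → go left; 21 > 17 → go right. Place as right child of 17.
Insert 14: 14 > 10 → go right; 14 < 84 → go left; 14 < 15 → go left. Place as left child of 15.
Insert 29: 29 > 10 → go right; 29 < 84 → go left; 29 > 15 → go right; 29 < 39 → go left; 29 > 24 → go right; 29 < 32 → go left. Place as left child of 32.
Insert 6: 6 < 10 → go left; 6 < 9 → go left. Place as left child of 9.

The deepest node is 66 at depth 8.

8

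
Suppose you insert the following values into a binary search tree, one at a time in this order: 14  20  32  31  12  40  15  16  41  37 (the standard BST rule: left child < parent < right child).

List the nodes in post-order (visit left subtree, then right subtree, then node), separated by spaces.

12 16 15 31 37 41 40 32 20 14

Resulting structure (node: left, right):
  14: L=12, R=20
  20: L=15, R=32
  32: L=31, R=40
  31: L=–, R=–
  12: L=–, R=–
  40: L=37, R=41
  15: L=–, R=16
  16: L=–, R=–
  41: L=–, R=–
  37: L=–, R=–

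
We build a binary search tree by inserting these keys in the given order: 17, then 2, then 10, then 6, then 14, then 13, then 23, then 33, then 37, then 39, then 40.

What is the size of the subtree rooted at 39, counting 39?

Insert 17: tree is empty, so 17 becomes the root.
Insert 2: 2 < 17 → go left. Place as left child of 17.
Insert 10: 10 < 17 → go left; 10 > 2 → go right. Place as right child of 2.
Insert 6: 6 < 17 → go left; 6 > 2 → go right; 6 < 10 → go left. Place as left child of 10.
Insert 14: 14 < 17 → go left; 14 > 2 → go right; 14 > 10 → go right. Place as right child of 10.
Insert 13: 13 < 17 → go left; 13 > 2 → go right; 13 > 10 → go right; 13 < 14 → go left. Place as left child of 14.
Insert 23: 23 > 17 → go right. Place as right child of 17.
Insert 33: 33 > 17 → go right; 33 > 23 → go right. Place as right child of 23.
Insert 37: 37 > 17 → go right; 37 > 23 → go right; 37 > 33 → go right. Place as right child of 33.
Insert 39: 39 > 17 → go right; 39 > 23 → go right; 39 > 33 → go right; 39 > 37 → go right. Place as right child of 37.
Insert 40: 40 > 17 → go right; 40 > 23 → go right; 40 > 33 → go right; 40 > 37 → go right; 40 > 39 → go right. Place as right child of 39.

Subtree rooted at 39 contains: 39, 40 — 2 nodes.

2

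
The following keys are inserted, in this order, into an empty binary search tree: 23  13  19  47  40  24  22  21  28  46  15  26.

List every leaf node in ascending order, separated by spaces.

23: root
13: left child of 23 (depth 1)
19: right child of 13 (depth 2)
47: right child of 23 (depth 1)
40: left child of 47 (depth 2)
24: left child of 40 (depth 3)
22: right child of 19 (depth 3)
21: left child of 22 (depth 4)
28: right child of 24 (depth 4)
46: right child of 40 (depth 3)
15: left child of 19 (depth 3)
26: left child of 28 (depth 5)

15 21 26 46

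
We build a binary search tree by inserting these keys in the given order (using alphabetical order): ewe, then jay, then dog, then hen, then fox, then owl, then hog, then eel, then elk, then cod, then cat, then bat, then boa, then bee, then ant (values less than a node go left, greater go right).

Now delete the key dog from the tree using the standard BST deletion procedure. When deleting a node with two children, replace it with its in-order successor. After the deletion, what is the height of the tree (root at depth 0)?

Insert ewe: tree is empty, so ewe becomes the root.
Insert jay: jay > ewe → go right. Place as right child of ewe.
Insert dog: dog < ewe → go left. Place as left child of ewe.
Insert hen: hen > ewe → go right; hen < jay → go left. Place as left child of jay.
Insert fox: fox > ewe → go right; fox < jay → go left; fox < hen → go left. Place as left child of hen.
Insert owl: owl > ewe → go right; owl > jay → go right. Place as right child of jay.
Insert hog: hog > ewe → go right; hog < jay → go left; hog > hen → go right. Place as right child of hen.
Insert eel: eel < ewe → go left; eel > dog → go right. Place as right child of dog.
Insert elk: elk < ewe → go left; elk > dog → go right; elk > eel → go right. Place as right child of eel.
Insert cod: cod < ewe → go left; cod < dog → go left. Place as left child of dog.
Insert cat: cat < ewe → go left; cat < dog → go left; cat < cod → go left. Place as left child of cod.
Insert bat: bat < ewe → go left; bat < dog → go left; bat < cod → go left; bat < cat → go left. Place as left child of cat.
Insert boa: boa < ewe → go left; boa < dog → go left; boa < cod → go left; boa < cat → go left; boa > bat → go right. Place as right child of bat.
Insert bee: bee < ewe → go left; bee < dog → go left; bee < cod → go left; bee < cat → go left; bee > bat → go right; bee < boa → go left. Place as left child of boa.
Insert ant: ant < ewe → go left; ant < dog → go left; ant < cod → go left; ant < cat → go left; ant < bat → go left. Place as left child of bat.

Delete dog (two children — replace with in-order successor).
After deletion, deepest node is bee at depth 6.

6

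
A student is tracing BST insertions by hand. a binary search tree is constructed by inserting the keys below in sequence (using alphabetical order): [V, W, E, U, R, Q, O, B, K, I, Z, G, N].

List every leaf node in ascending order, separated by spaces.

Insert V: tree is empty, so V becomes the root.
Insert W: W > V → go right. Place as right child of V.
Insert E: E < V → go left. Place as left child of V.
Insert U: U < V → go left; U > E → go right. Place as right child of E.
Insert R: R < V → go left; R > E → go right; R < U → go left. Place as left child of U.
Insert Q: Q < V → go left; Q > E → go right; Q < U → go left; Q < R → go left. Place as left child of R.
Insert O: O < V → go left; O > E → go right; O < U → go left; O < R → go left; O < Q → go left. Place as left child of Q.
Insert B: B < V → go left; B < E → go left. Place as left child of E.
Insert K: K < V → go left; K > E → go right; K < U → go left; K < R → go left; K < Q → go left; K < O → go left. Place as left child of O.
Insert I: I < V → go left; I > E → go right; I < U → go left; I < R → go left; I < Q → go left; I < O → go left; I < K → go left. Place as left child of K.
Insert Z: Z > V → go right; Z > W → go right. Place as right child of W.
Insert G: G < V → go left; G > E → go right; G < U → go left; G < R → go left; G < Q → go left; G < O → go left; G < K → go left; G < I → go left. Place as left child of I.
Insert N: N < V → go left; N > E → go right; N < U → go left; N < R → go left; N < Q → go left; N < O → go left; N > K → go right. Place as right child of K.

B G N Z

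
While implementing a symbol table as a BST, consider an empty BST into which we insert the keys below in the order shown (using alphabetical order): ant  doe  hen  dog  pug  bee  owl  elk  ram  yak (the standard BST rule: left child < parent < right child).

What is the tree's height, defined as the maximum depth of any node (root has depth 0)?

Insert ant: tree is empty, so ant becomes the root.
Insert doe: doe > ant → go right. Place as right child of ant.
Insert hen: hen > ant → go right; hen > doe → go right. Place as right child of doe.
Insert dog: dog > ant → go right; dog > doe → go right; dog < hen → go left. Place as left child of hen.
Insert pug: pug > ant → go right; pug > doe → go right; pug > hen → go right. Place as right child of hen.
Insert bee: bee > ant → go right; bee < doe → go left. Place as left child of doe.
Insert owl: owl > ant → go right; owl > doe → go right; owl > hen → go right; owl < pug → go left. Place as left child of pug.
Insert elk: elk > ant → go right; elk > doe → go right; elk < hen → go left; elk > dog → go right. Place as right child of dog.
Insert ram: ram > ant → go right; ram > doe → go right; ram > hen → go right; ram > pug → go right. Place as right child of pug.
Insert yak: yak > ant → go right; yak > doe → go right; yak > hen → go right; yak > pug → go right; yak > ram → go right. Place as right child of ram.

The deepest node is yak at depth 5.

5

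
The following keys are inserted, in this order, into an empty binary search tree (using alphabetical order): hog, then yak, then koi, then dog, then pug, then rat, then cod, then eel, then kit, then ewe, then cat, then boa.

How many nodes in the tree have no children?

4

hog: root
yak: right child of hog (depth 1)
koi: left child of yak (depth 2)
dog: left child of hog (depth 1)
pug: right child of koi (depth 3)
rat: right child of pug (depth 4)
cod: left child of dog (depth 2)
eel: right child of dog (depth 2)
kit: left child of koi (depth 3)
ewe: right child of eel (depth 3)
cat: left child of cod (depth 3)
boa: left child of cat (depth 4)

Leaves: boa, ewe, kit, rat — 4 in total.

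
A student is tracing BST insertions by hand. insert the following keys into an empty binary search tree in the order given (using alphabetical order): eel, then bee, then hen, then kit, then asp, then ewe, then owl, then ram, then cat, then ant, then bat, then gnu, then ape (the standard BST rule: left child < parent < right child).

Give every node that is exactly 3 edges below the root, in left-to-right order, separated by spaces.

ant bat gnu owl

eel: root
bee: left child of eel (depth 1)
hen: right child of eel (depth 1)
kit: right child of hen (depth 2)
asp: left child of bee (depth 2)
ewe: left child of hen (depth 2)
owl: right child of kit (depth 3)
ram: right child of owl (depth 4)
cat: right child of bee (depth 2)
ant: left child of asp (depth 3)
bat: right child of asp (depth 3)
gnu: right child of ewe (depth 3)
ape: right child of ant (depth 4)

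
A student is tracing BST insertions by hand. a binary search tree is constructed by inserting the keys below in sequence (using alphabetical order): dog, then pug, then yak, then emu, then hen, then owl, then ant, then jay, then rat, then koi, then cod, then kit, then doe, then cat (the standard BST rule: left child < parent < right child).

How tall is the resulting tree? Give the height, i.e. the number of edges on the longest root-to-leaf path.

7

Insert dog: tree is empty, so dog becomes the root.
Insert pug: pug > dog → go right. Place as right child of dog.
Insert yak: yak > dog → go right; yak > pug → go right. Place as right child of pug.
Insert emu: emu > dog → go right; emu < pug → go left. Place as left child of pug.
Insert hen: hen > dog → go right; hen < pug → go left; hen > emu → go right. Place as right child of emu.
Insert owl: owl > dog → go right; owl < pug → go left; owl > emu → go right; owl > hen → go right. Place as right child of hen.
Insert ant: ant < dog → go left. Place as left child of dog.
Insert jay: jay > dog → go right; jay < pug → go left; jay > emu → go right; jay > hen → go right; jay < owl → go left. Place as left child of owl.
Insert rat: rat > dog → go right; rat > pug → go right; rat < yak → go left. Place as left child of yak.
Insert koi: koi > dog → go right; koi < pug → go left; koi > emu → go right; koi > hen → go right; koi < owl → go left; koi > jay → go right. Place as right child of jay.
Insert cod: cod < dog → go left; cod > ant → go right. Place as right child of ant.
Insert kit: kit > dog → go right; kit < pug → go left; kit > emu → go right; kit > hen → go right; kit < owl → go left; kit > jay → go right; kit < koi → go left. Place as left child of koi.
Insert doe: doe < dog → go left; doe > ant → go right; doe > cod → go right. Place as right child of cod.
Insert cat: cat < dog → go left; cat > ant → go right; cat < cod → go left. Place as left child of cod.

The deepest node is kit at depth 7.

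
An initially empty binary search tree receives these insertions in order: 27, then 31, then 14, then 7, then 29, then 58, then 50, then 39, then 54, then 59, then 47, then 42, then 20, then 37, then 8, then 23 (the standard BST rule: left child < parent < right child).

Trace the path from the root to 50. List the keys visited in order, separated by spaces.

Resulting structure (node: left, right):
  27: L=14, R=31
  31: L=29, R=58
  14: L=7, R=20
  7: L=–, R=8
  29: L=–, R=–
  58: L=50, R=59
  50: L=39, R=54
  39: L=37, R=47
  54: L=–, R=–
  59: L=–, R=–
  47: L=42, R=–
  42: L=–, R=–
  20: L=–, R=23
  37: L=–, R=–
  8: L=–, R=–
  23: L=–, R=–

27 31 58 50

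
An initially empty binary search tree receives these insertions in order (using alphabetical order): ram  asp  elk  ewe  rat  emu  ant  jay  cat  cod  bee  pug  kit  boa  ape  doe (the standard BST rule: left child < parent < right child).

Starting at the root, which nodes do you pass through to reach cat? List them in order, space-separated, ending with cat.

ram: root
asp: left child of ram (depth 1)
elk: right child of asp (depth 2)
ewe: right child of elk (depth 3)
rat: right child of ram (depth 1)
emu: left child of ewe (depth 4)
ant: left child of asp (depth 2)
jay: right child of ewe (depth 4)
cat: left child of elk (depth 3)
cod: right child of cat (depth 4)
bee: left child of cat (depth 4)
pug: right child of jay (depth 5)
kit: left child of pug (depth 6)
boa: right child of bee (depth 5)
ape: right child of ant (depth 3)
doe: right child of cod (depth 5)

ram asp elk cat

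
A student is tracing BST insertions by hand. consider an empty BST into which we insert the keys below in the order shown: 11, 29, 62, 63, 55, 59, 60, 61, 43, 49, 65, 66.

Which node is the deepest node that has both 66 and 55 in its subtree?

Insert 11: tree is empty, so 11 becomes the root.
Insert 29: 29 > 11 → go right. Place as right child of 11.
Insert 62: 62 > 11 → go right; 62 > 29 → go right. Place as right child of 29.
Insert 63: 63 > 11 → go right; 63 > 29 → go right; 63 > 62 → go right. Place as right child of 62.
Insert 55: 55 > 11 → go right; 55 > 29 → go right; 55 < 62 → go left. Place as left child of 62.
Insert 59: 59 > 11 → go right; 59 > 29 → go right; 59 < 62 → go left; 59 > 55 → go right. Place as right child of 55.
Insert 60: 60 > 11 → go right; 60 > 29 → go right; 60 < 62 → go left; 60 > 55 → go right; 60 > 59 → go right. Place as right child of 59.
Insert 61: 61 > 11 → go right; 61 > 29 → go right; 61 < 62 → go left; 61 > 55 → go right; 61 > 59 → go right; 61 > 60 → go right. Place as right child of 60.
Insert 43: 43 > 11 → go right; 43 > 29 → go right; 43 < 62 → go left; 43 < 55 → go left. Place as left child of 55.
Insert 49: 49 > 11 → go right; 49 > 29 → go right; 49 < 62 → go left; 49 < 55 → go left; 49 > 43 → go right. Place as right child of 43.
Insert 65: 65 > 11 → go right; 65 > 29 → go right; 65 > 62 → go right; 65 > 63 → go right. Place as right child of 63.
Insert 66: 66 > 11 → go right; 66 > 29 → go right; 66 > 62 → go right; 66 > 63 → go right; 66 > 65 → go right. Place as right child of 65.

Path to 66: 11 → 29 → 62 → 63 → 65 → 66
Path to 55: 11 → 29 → 62 → 55
The paths share a prefix ending at 62, then split left and right.

62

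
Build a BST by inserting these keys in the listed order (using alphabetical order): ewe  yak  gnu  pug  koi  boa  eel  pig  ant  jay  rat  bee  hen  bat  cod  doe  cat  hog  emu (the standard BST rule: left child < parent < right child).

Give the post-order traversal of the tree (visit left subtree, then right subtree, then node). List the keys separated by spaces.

Resulting structure (node: left, right):
  ewe: L=boa, R=yak
  yak: L=gnu, R=–
  gnu: L=–, R=pug
  pug: L=koi, R=rat
  koi: L=jay, R=pig
  boa: L=ant, R=eel
  eel: L=cod, R=emu
  pig: L=–, R=–
  ant: L=–, R=bee
  jay: L=hen, R=–
  rat: L=–, R=–
  bee: L=bat, R=–
  hen: L=–, R=hog
  bat: L=–, R=–
  cod: L=cat, R=doe
  doe: L=–, R=–
  cat: L=–, R=–
  hog: L=–, R=–
  emu: L=–, R=–

bat bee ant cat doe cod emu eel boa hog hen jay pig koi rat pug gnu yak ewe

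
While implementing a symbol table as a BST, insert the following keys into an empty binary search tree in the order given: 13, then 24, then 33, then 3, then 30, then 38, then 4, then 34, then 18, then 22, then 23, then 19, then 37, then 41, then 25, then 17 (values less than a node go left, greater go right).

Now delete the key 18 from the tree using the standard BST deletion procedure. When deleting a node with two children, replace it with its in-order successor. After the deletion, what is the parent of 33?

24

Insert 13: tree is empty, so 13 becomes the root.
Insert 24: 24 > 13 → go right. Place as right child of 13.
Insert 33: 33 > 13 → go right; 33 > 24 → go right. Place as right child of 24.
Insert 3: 3 < 13 → go left. Place as left child of 13.
Insert 30: 30 > 13 → go right; 30 > 24 → go right; 30 < 33 → go left. Place as left child of 33.
Insert 38: 38 > 13 → go right; 38 > 24 → go right; 38 > 33 → go right. Place as right child of 33.
Insert 4: 4 < 13 → go left; 4 > 3 → go right. Place as right child of 3.
Insert 34: 34 > 13 → go right; 34 > 24 → go right; 34 > 33 → go right; 34 < 38 → go left. Place as left child of 38.
Insert 18: 18 > 13 → go right; 18 < 24 → go left. Place as left child of 24.
Insert 22: 22 > 13 → go right; 22 < 24 → go left; 22 > 18 → go right. Place as right child of 18.
Insert 23: 23 > 13 → go right; 23 < 24 → go left; 23 > 18 → go right; 23 > 22 → go right. Place as right child of 22.
Insert 19: 19 > 13 → go right; 19 < 24 → go left; 19 > 18 → go right; 19 < 22 → go left. Place as left child of 22.
Insert 37: 37 > 13 → go right; 37 > 24 → go right; 37 > 33 → go right; 37 < 38 → go left; 37 > 34 → go right. Place as right child of 34.
Insert 41: 41 > 13 → go right; 41 > 24 → go right; 41 > 33 → go right; 41 > 38 → go right. Place as right child of 38.
Insert 25: 25 > 13 → go right; 25 > 24 → go right; 25 < 33 → go left; 25 < 30 → go left. Place as left child of 30.
Insert 17: 17 > 13 → go right; 17 < 24 → go left; 17 < 18 → go left. Place as left child of 18.

Delete 18 (two children — replace with in-order successor).
After deletion, 33's parent is 24.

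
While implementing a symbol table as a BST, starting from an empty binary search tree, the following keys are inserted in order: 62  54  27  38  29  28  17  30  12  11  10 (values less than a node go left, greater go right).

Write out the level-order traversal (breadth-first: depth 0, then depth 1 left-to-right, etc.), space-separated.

62 54 27 17 38 12 29 11 28 30 10

Insert 62: tree is empty, so 62 becomes the root.
Insert 54: 54 < 62 → go left. Place as left child of 62.
Insert 27: 27 < 62 → go left; 27 < 54 → go left. Place as left child of 54.
Insert 38: 38 < 62 → go left; 38 < 54 → go left; 38 > 27 → go right. Place as right child of 27.
Insert 29: 29 < 62 → go left; 29 < 54 → go left; 29 > 27 → go right; 29 < 38 → go left. Place as left child of 38.
Insert 28: 28 < 62 → go left; 28 < 54 → go left; 28 > 27 → go right; 28 < 38 → go left; 28 < 29 → go left. Place as left child of 29.
Insert 17: 17 < 62 → go left; 17 < 54 → go left; 17 < 27 → go left. Place as left child of 27.
Insert 30: 30 < 62 → go left; 30 < 54 → go left; 30 > 27 → go right; 30 < 38 → go left; 30 > 29 → go right. Place as right child of 29.
Insert 12: 12 < 62 → go left; 12 < 54 → go left; 12 < 27 → go left; 12 < 17 → go left. Place as left child of 17.
Insert 11: 11 < 62 → go left; 11 < 54 → go left; 11 < 27 → go left; 11 < 17 → go left; 11 < 12 → go left. Place as left child of 12.
Insert 10: 10 < 62 → go left; 10 < 54 → go left; 10 < 27 → go left; 10 < 17 → go left; 10 < 12 → go left; 10 < 11 → go left. Place as left child of 11.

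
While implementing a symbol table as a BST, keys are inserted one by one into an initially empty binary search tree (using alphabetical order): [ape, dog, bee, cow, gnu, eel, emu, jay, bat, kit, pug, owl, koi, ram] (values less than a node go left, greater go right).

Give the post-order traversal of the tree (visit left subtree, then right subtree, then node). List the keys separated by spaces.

bat cow bee emu eel koi owl ram pug kit jay gnu dog ape

Resulting structure (node: left, right):
  ape: L=–, R=dog
  dog: L=bee, R=gnu
  bee: L=bat, R=cow
  cow: L=–, R=–
  gnu: L=eel, R=jay
  eel: L=–, R=emu
  emu: L=–, R=–
  jay: L=–, R=kit
  bat: L=–, R=–
  kit: L=–, R=pug
  pug: L=owl, R=ram
  owl: L=koi, R=–
  koi: L=–, R=–
  ram: L=–, R=–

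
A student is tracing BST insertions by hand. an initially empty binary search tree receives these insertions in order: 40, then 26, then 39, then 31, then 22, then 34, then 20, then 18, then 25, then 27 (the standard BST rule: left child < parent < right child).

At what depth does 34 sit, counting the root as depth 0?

4

40: root
26: left child of 40 (depth 1)
39: right child of 26 (depth 2)
31: left child of 39 (depth 3)
22: left child of 26 (depth 2)
34: right child of 31 (depth 4)
20: left child of 22 (depth 3)
18: left child of 20 (depth 4)
25: right child of 22 (depth 3)
27: left child of 31 (depth 4)

Path to 34: 40 → 26 → 39 → 31 → 34, which is 4 edges.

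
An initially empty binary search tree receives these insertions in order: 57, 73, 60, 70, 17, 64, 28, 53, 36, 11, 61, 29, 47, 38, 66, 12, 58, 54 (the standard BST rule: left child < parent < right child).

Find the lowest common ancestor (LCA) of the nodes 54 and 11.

17

Insert 57: tree is empty, so 57 becomes the root.
Insert 73: 73 > 57 → go right. Place as right child of 57.
Insert 60: 60 > 57 → go right; 60 < 73 → go left. Place as left child of 73.
Insert 70: 70 > 57 → go right; 70 < 73 → go left; 70 > 60 → go right. Place as right child of 60.
Insert 17: 17 < 57 → go left. Place as left child of 57.
Insert 64: 64 > 57 → go right; 64 < 73 → go left; 64 > 60 → go right; 64 < 70 → go left. Place as left child of 70.
Insert 28: 28 < 57 → go left; 28 > 17 → go right. Place as right child of 17.
Insert 53: 53 < 57 → go left; 53 > 17 → go right; 53 > 28 → go right. Place as right child of 28.
Insert 36: 36 < 57 → go left; 36 > 17 → go right; 36 > 28 → go right; 36 < 53 → go left. Place as left child of 53.
Insert 11: 11 < 57 → go left; 11 < 17 → go left. Place as left child of 17.
Insert 61: 61 > 57 → go right; 61 < 73 → go left; 61 > 60 → go right; 61 < 70 → go left; 61 < 64 → go left. Place as left child of 64.
Insert 29: 29 < 57 → go left; 29 > 17 → go right; 29 > 28 → go right; 29 < 53 → go left; 29 < 36 → go left. Place as left child of 36.
Insert 47: 47 < 57 → go left; 47 > 17 → go right; 47 > 28 → go right; 47 < 53 → go left; 47 > 36 → go right. Place as right child of 36.
Insert 38: 38 < 57 → go left; 38 > 17 → go right; 38 > 28 → go right; 38 < 53 → go left; 38 > 36 → go right; 38 < 47 → go left. Place as left child of 47.
Insert 66: 66 > 57 → go right; 66 < 73 → go left; 66 > 60 → go right; 66 < 70 → go left; 66 > 64 → go right. Place as right child of 64.
Insert 12: 12 < 57 → go left; 12 < 17 → go left; 12 > 11 → go right. Place as right child of 11.
Insert 58: 58 > 57 → go right; 58 < 73 → go left; 58 < 60 → go left. Place as left child of 60.
Insert 54: 54 < 57 → go left; 54 > 17 → go right; 54 > 28 → go right; 54 > 53 → go right. Place as right child of 53.

Path to 54: 57 → 17 → 28 → 53 → 54
Path to 11: 57 → 17 → 11
The paths share a prefix ending at 17, then split left and right.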